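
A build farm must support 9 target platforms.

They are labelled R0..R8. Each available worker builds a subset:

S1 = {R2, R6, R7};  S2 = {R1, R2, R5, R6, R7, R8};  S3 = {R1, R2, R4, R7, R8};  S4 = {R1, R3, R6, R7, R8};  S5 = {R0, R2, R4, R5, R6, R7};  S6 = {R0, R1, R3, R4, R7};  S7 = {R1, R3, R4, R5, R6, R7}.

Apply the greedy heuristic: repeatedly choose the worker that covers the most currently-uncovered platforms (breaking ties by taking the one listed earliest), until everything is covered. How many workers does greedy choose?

2

Greedy: pick S2 (covers 6 new) → pick S6 (covers 3 new). Total picks: 2.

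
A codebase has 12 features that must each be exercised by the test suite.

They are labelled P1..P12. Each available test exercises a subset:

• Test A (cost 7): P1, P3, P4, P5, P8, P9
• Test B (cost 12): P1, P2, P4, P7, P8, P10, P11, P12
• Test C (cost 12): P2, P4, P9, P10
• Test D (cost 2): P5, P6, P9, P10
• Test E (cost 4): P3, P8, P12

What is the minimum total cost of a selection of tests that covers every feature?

B, D, E together cover every feature (B ∪ D ∪ E = {P1, P2, P3, P4, P5, P6, P7, P8, P9, P10, P11, P12}); total cost 12 + 2 + 4 = 18.
No covering selection has total cost below 18.

18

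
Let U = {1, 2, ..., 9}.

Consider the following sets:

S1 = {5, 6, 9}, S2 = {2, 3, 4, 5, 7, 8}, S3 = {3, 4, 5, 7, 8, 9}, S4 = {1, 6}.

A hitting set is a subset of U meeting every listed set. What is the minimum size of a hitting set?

The 2 points {4, 6} hit every set.
The sets S2, S4 are pairwise disjoint, so any hitting set needs a separate point for each — at least 2. Hence 2 is optimal.

2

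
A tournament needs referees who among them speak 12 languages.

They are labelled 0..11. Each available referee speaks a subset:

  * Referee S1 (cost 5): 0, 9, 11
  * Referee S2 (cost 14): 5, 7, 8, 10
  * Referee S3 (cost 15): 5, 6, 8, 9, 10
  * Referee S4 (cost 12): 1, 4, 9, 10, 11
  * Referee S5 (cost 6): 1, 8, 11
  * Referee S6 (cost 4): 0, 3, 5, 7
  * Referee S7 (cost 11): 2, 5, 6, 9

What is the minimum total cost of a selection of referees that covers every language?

33

S4, S5, S6, S7 together cover every language (S4 ∪ S5 ∪ S6 ∪ S7 = {0, 1, 2, 3, 4, 5, 6, 7, 8, 9, 10, 11}); total cost 12 + 6 + 4 + 11 = 33.
No covering selection has total cost below 33.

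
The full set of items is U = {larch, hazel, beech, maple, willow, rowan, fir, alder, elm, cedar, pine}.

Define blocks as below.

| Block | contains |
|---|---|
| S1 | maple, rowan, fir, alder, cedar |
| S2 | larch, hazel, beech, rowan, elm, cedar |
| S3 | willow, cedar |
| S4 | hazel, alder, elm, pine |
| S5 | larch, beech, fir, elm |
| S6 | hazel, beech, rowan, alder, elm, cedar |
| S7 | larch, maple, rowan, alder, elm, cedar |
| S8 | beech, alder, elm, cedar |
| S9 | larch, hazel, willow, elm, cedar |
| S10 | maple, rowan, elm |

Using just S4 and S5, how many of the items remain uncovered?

4

Union of S4, S5 = {larch, hazel, beech, fir, alder, elm, pine}.
Not covered: maple, willow, rowan, cedar — 4 items.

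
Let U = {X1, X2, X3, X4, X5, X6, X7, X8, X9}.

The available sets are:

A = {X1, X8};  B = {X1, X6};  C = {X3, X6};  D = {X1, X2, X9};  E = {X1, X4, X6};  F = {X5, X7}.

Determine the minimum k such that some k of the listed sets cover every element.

5

A and C and D and E and F together: A ∪ C ∪ D ∪ E ∪ F = {X1, X2, X3, X4, X5, X6, X7, X8, X9} — every element is covered.
Only A contains X8, so A is forced; the remaining 7 elements need at least 4 more sets (each remaining set adds at most 2) — so at least 5 sets are needed, and 5 is optimal.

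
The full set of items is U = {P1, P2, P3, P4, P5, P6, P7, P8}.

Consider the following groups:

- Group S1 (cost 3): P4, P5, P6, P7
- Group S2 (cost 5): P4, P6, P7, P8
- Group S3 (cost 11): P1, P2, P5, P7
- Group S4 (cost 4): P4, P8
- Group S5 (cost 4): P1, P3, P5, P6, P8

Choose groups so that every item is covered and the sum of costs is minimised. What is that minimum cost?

S1, S3, S5 together cover every item (S1 ∪ S3 ∪ S5 = {P1, P2, P3, P4, P5, P6, P7, P8}); total cost 3 + 11 + 4 = 18.
No covering selection has total cost below 18.

18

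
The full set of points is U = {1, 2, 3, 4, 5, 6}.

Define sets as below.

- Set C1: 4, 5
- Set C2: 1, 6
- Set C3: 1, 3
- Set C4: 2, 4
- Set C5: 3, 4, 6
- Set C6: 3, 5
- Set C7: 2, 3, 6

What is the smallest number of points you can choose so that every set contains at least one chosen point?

3

The 3 points {1, 3, 4} hit every set.
The sets C2, C4, C6 are pairwise disjoint, so any hitting set needs a separate point for each — at least 3. Hence 3 is optimal.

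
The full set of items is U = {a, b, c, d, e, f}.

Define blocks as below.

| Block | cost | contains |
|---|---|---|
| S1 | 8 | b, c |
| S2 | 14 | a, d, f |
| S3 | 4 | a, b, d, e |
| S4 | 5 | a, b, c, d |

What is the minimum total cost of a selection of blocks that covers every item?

S2, S3, S4 together cover every item (S2 ∪ S3 ∪ S4 = {a, b, c, d, e, f}); total cost 14 + 4 + 5 = 23.
No covering selection has total cost below 23.

23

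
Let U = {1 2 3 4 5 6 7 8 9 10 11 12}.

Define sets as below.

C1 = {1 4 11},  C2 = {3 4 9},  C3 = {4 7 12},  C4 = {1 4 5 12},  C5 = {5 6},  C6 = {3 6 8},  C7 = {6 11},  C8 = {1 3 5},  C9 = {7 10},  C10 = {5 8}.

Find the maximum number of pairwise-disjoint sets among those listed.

C2, C7, C9, C10 are pairwise disjoint (C2={3,4,9}; C7={6,11}; C9={7,10}; C10={5,8}).
Every remaining set overlaps one of these, and no 5 of the listed sets are pairwise disjoint, so 4 is the maximum.

4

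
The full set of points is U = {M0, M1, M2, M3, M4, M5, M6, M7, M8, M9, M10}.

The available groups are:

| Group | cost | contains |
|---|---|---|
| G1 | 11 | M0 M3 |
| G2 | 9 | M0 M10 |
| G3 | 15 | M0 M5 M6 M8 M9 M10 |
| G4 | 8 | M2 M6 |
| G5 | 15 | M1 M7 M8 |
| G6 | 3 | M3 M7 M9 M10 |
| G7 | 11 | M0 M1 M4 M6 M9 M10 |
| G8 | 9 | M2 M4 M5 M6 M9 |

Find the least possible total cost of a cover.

G2, G5, G6, G8 together cover every point (G2 ∪ G5 ∪ G6 ∪ G8 = {M0, M1, M2, M3, M4, M5, M6, M7, M8, M9, M10}); total cost 9 + 15 + 3 + 9 = 36.
The greedy pick G6, G8, G7, G3 costs 38; no covering selection beats 36.

36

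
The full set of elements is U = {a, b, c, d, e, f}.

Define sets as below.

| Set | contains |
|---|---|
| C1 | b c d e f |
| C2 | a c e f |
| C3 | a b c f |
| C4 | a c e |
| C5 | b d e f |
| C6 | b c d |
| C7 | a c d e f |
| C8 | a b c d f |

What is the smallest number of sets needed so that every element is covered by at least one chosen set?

Take {C1, C4}. Their union is {a, b, c, d, e, f}, which is all 6 elements.
No single set has all 6 elements (the largest, C1, has 5), so 2 is optimal.

2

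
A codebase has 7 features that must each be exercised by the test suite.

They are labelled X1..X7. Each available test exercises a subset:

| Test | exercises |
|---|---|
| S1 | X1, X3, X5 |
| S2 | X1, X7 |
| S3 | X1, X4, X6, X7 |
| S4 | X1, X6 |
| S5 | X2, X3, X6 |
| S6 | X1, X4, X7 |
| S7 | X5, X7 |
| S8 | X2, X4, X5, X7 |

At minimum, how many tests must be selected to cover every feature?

S1 and S3 and S8 together: S1 ∪ S3 ∪ S8 = {X1, X2, X3, X4, X5, X6, X7} — every feature is covered.
No 2 of the 8 tests cover everything (all 28 combinations miss at least one feature), so 3 is optimal.

3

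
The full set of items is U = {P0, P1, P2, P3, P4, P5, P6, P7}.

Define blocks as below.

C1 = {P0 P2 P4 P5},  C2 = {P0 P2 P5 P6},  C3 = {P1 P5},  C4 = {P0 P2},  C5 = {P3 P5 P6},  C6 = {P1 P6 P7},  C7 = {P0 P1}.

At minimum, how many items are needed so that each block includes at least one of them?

3

Take H = {P1, P2, P6}. Each listed block contains at least one of these, so H is a hitting set of size 3.
No choice of 2 items meets every block, so 3 is the minimum.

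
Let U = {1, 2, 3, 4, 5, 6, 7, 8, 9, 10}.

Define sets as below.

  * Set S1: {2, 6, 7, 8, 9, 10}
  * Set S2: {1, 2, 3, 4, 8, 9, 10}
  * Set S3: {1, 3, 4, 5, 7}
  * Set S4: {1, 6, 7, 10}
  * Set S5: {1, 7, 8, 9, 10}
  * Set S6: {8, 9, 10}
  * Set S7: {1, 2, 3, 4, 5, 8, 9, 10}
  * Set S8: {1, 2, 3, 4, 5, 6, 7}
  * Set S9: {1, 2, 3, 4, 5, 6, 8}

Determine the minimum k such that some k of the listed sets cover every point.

2

S1 and S8 cover everything between them: the union {1, 2, 3, 4, 5, 6, 7, 8, 9, 10} is all of U.
No single set has all 10 points (the largest, S7, has 8), so 2 is optimal.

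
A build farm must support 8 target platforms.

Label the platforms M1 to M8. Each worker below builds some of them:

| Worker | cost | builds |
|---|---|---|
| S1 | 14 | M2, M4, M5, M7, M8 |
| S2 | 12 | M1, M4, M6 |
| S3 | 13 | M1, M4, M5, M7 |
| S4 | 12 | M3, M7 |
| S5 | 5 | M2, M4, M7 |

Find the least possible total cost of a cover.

S1, S2, S4 together cover every platform (S1 ∪ S2 ∪ S4 = {M1, M2, M3, M4, M5, M6, M7, M8}); total cost 14 + 12 + 12 = 38.
The greedy pick S5, S2, S1, S4 costs 43; no covering selection beats 38.

38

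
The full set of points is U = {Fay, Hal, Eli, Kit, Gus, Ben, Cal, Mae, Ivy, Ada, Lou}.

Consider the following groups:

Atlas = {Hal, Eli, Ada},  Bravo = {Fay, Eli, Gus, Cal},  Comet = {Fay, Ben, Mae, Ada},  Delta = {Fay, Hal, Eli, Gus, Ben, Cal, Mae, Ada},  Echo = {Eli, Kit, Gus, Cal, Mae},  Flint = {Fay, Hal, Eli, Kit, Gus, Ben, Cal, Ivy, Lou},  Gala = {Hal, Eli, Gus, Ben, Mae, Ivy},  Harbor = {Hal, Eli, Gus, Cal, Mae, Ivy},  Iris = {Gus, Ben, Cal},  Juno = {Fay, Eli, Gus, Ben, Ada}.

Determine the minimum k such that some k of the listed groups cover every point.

2

Comet and Flint together: Comet ∪ Flint = {Fay, Hal, Eli, Kit, Gus, Ben, Cal, Mae, Ivy, Ada, Lou} — every point is covered.
No single group has all 11 points (the largest, Flint, has 9), so 2 is optimal.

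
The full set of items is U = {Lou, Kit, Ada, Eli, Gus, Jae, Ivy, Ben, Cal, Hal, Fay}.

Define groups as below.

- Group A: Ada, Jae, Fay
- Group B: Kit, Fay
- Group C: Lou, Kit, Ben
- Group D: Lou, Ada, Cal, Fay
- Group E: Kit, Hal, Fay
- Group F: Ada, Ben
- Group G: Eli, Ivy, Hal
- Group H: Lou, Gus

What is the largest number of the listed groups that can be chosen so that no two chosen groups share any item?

B, F, G, H are pairwise disjoint (B={Kit,Fay}; F={Ada,Ben}; G={Eli,Ivy,Hal}; H={Lou,Gus}).
Every remaining group overlaps one of these, and no 5 of the listed groups are pairwise disjoint, so 4 is the maximum.

4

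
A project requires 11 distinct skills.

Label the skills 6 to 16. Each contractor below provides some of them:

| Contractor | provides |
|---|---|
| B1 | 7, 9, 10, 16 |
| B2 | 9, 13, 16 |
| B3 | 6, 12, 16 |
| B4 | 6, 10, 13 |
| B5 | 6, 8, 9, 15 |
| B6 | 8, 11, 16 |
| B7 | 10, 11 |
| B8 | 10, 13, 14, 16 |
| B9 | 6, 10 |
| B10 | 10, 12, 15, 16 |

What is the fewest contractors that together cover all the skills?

5

B1 and B5 and B6 and B8 and B10 together: B1 ∪ B5 ∪ B6 ∪ B8 ∪ B10 = {6, 7, 8, 9, 10, 11, 12, 13, 14, 15, 16} — every skill is covered.
No 4 of the 10 contractors cover everything (all 210 combinations miss at least one skill), so 5 is optimal.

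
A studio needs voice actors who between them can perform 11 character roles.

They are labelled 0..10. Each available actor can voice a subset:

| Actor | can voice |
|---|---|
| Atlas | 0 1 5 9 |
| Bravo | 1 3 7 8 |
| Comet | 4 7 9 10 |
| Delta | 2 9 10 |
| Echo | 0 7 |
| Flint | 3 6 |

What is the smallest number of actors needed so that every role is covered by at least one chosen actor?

5

Atlas and Bravo and Comet and Delta and Flint together: Atlas ∪ Bravo ∪ Comet ∪ Delta ∪ Flint = {0, 1, 2, 3, 4, 5, 6, 7, 8, 9, 10} — every role is covered.
No 4 of the 6 actors cover everything (all 15 combinations miss at least one role), so 5 is optimal.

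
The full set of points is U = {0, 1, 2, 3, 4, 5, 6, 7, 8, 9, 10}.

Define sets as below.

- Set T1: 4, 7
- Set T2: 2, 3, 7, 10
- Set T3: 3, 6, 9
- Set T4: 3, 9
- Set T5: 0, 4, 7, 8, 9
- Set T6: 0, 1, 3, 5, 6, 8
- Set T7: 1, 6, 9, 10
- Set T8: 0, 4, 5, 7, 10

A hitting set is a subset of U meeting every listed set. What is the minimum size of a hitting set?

3

The 3 points {6, 7, 9} hit every set.
No choice of 2 points meets every set, so 3 is the minimum.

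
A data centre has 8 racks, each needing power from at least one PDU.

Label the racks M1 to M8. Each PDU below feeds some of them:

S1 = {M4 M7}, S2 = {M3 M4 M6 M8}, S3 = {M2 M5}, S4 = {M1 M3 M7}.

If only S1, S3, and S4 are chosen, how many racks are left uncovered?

Union of S1, S3, S4 = {M1, M2, M3, M4, M5, M7}.
Not covered: M6, M8 — 2 racks.

2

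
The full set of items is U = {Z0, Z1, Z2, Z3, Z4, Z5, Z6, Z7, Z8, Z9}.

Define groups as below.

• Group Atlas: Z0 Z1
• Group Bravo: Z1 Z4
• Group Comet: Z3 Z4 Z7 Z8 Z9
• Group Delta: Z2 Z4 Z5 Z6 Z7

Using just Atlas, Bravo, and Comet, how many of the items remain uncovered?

3

Union of Atlas, Bravo, Comet = {Z0, Z1, Z3, Z4, Z7, Z8, Z9}.
Not covered: Z2, Z5, Z6 — 3 items.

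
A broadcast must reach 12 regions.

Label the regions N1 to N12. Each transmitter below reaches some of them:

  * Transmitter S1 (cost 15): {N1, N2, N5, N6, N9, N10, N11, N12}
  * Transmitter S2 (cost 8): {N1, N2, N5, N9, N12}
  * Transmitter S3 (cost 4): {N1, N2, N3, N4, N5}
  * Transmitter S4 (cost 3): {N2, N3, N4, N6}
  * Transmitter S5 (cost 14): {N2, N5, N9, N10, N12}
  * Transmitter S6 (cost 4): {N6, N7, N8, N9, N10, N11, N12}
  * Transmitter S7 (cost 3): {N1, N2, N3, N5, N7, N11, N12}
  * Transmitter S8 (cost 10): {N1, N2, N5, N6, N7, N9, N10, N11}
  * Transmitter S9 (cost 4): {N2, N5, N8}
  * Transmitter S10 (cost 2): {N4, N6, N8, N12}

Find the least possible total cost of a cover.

8

S3, S6 together cover every region (S3 ∪ S6 = {N1, N2, N3, N4, N5, N6, N7, N8, N9, N10, N11, N12}); total cost 4 + 4 = 8.
The greedy pick S7, S10, S6 costs 9; no covering selection beats 8.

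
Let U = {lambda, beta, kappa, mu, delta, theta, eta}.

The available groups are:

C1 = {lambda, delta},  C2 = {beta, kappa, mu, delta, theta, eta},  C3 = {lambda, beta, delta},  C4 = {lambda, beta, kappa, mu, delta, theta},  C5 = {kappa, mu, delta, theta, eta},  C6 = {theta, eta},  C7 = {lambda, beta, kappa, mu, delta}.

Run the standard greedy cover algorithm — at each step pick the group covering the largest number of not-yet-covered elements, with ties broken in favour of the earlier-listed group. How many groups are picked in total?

Greedy: pick C2 (covers 6 new) → pick C1 (covers 1 new). Total picks: 2.

2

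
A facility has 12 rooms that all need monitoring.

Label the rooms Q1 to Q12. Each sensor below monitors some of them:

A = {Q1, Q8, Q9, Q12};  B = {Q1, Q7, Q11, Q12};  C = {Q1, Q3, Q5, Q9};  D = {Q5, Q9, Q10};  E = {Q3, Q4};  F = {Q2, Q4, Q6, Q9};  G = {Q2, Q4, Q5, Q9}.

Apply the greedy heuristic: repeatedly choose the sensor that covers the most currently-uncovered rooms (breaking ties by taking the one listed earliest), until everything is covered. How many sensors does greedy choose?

Greedy: pick A (covers 4 new) → pick F (covers 3 new) → pick B (covers 2 new) → pick C (covers 2 new) → pick D (covers 1 new). Total picks: 5.

5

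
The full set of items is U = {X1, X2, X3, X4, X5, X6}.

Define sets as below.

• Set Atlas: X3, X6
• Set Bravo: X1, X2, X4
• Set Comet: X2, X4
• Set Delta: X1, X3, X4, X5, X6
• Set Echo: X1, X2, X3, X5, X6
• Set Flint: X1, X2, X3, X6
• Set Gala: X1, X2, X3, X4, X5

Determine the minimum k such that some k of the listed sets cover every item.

2

Delta and Gala cover everything between them: the union {X1, X2, X3, X4, X5, X6} is all of U.
No single set has all 6 items (the largest, Delta, has 5), so 2 is optimal.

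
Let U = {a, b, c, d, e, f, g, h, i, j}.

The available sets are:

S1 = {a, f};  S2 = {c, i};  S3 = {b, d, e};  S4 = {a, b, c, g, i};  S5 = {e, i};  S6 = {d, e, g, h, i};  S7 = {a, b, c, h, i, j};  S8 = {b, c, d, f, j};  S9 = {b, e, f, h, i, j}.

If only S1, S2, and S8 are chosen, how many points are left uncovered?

Union of S1, S2, S8 = {a, b, c, d, f, i, j}.
Not covered: e, g, h — 3 points.

3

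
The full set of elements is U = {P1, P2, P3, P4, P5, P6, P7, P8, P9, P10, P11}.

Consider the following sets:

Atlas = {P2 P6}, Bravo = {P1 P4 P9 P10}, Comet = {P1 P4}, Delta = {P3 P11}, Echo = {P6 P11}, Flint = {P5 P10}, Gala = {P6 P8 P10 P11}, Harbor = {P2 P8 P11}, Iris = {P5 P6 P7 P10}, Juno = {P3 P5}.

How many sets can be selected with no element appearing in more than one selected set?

Atlas, Comet, Delta, Flint are pairwise disjoint (Atlas={P2,P6}; Comet={P1,P4}; Delta={P3,P11}; Flint={P5,P10}).
Every remaining set overlaps one of these, and no 5 of the listed sets are pairwise disjoint, so 4 is the maximum.

4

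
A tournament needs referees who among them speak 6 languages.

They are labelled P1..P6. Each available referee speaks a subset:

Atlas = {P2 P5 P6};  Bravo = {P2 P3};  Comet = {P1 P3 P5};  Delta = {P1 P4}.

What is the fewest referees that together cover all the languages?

3

Take {Atlas, Comet, Delta}. Their union is {P1, P2, P3, P4, P5, P6}, which is all 6 languages.
Only Delta contains P4, so Delta is forced; the remaining 4 languages need at least 2 more referees (each remaining referee adds at most 3) — so at least 3 referees are needed, and 3 is optimal.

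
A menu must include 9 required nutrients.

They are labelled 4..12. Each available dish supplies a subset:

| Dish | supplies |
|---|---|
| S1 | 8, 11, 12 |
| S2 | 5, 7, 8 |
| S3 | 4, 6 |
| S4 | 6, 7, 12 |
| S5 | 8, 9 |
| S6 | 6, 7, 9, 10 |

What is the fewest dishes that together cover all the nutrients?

S1 and S2 and S3 and S6 together: S1 ∪ S2 ∪ S3 ∪ S6 = {4, 5, 6, 7, 8, 9, 10, 11, 12} — every nutrient is covered.
Only S3 contains 4, so S3 is forced; the remaining 7 nutrients need at least 3 more dishes (each remaining dish adds at most 3) — so at least 4 dishes are needed, and 4 is optimal.

4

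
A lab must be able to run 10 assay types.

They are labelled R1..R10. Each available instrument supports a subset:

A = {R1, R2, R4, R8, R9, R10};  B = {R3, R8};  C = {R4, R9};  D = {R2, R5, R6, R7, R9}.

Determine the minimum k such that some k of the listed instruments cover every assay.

A and B and D together: A ∪ B ∪ D = {R1, R2, R3, R4, R5, R6, R7, R8, R9, R10} — every assay is covered.
Only A contains R1, so A is forced; the remaining 4 assays need at least 2 more instruments (each remaining instrument adds at most 3) — so at least 3 instruments are needed, and 3 is optimal.

3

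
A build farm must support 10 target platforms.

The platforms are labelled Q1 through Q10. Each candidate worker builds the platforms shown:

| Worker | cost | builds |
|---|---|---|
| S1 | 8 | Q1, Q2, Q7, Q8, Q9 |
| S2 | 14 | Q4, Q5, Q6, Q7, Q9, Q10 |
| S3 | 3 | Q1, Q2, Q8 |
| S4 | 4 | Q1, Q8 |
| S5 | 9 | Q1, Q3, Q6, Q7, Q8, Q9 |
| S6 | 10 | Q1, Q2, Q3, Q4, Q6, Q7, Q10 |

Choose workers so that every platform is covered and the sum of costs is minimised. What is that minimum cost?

S2, S3, S5 together cover every platform (S2 ∪ S3 ∪ S5 = {Q1, Q2, Q3, Q4, Q5, Q6, Q7, Q8, Q9, Q10}); total cost 14 + 3 + 9 = 26.
The greedy pick S3, S6, S2 costs 27; no covering selection beats 26.

26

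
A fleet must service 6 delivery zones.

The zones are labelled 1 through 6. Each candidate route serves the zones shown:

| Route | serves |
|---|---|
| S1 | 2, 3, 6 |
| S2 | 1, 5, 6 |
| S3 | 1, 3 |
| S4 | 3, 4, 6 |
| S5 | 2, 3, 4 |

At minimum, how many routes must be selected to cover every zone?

2

S2 and S5 together: S2 ∪ S5 = {1, 2, 3, 4, 5, 6} — every zone is covered.
No single route has all 6 zones (the largest, S1, has 3), so 2 is optimal.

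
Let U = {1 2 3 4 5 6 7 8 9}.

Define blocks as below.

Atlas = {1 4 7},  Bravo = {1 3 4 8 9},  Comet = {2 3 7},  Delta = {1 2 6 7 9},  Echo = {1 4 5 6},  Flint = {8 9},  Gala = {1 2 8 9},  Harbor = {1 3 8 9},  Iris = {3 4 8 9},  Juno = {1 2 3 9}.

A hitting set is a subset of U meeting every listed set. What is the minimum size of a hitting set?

Take H = {5, 7, 9}. Each listed block contains at least one of these, so H is a hitting set of size 3.
The blocks Comet, Echo, Flint are pairwise disjoint, so any hitting set needs a separate point for each — at least 3. Hence 3 is optimal.

3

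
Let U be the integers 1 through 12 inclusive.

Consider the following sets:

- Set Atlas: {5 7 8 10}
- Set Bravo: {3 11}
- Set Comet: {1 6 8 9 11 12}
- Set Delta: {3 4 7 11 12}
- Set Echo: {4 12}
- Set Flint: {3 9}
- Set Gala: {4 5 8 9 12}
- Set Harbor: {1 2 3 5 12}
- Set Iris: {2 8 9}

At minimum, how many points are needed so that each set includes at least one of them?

H = {3, 4, 8} meets every set (each contains at least one member of H), and |H| = 3.
The sets Bravo, Echo, Iris are pairwise disjoint, so any hitting set needs a separate point for each — at least 3. Hence 3 is optimal.

3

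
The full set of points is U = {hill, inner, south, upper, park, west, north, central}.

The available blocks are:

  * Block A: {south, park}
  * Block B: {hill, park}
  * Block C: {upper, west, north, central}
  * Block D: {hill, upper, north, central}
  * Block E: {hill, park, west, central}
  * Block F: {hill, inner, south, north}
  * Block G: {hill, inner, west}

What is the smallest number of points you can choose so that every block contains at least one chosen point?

The 3 points {hill, south, west} hit every block.
No choice of 2 points meets every block, so 3 is the minimum.

3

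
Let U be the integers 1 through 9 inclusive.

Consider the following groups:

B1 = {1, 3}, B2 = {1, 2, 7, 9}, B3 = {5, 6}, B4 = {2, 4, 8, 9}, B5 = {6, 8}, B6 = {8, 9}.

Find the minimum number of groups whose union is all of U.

Take {B1, B2, B3, B4}. Their union is {1, 2, 3, 4, 5, 6, 7, 8, 9}, which is all 9 elements.
Only B4 contains 4, so B4 is forced; the remaining 5 elements need at least 3 more groups (each remaining group adds at most 2) — so at least 4 groups are needed, and 4 is optimal.

4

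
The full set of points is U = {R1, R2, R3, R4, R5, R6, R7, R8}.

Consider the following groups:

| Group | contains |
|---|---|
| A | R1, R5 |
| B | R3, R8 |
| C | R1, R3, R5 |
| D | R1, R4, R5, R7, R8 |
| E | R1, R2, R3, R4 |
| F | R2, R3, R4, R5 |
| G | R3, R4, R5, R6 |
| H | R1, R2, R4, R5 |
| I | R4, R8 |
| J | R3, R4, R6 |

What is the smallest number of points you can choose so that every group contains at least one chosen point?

Take T = {R3, R4, R5}. Each listed group contains at least one of these, so T is a hitting set of size 3.
No choice of 2 points meets every group, so 3 is the minimum.

3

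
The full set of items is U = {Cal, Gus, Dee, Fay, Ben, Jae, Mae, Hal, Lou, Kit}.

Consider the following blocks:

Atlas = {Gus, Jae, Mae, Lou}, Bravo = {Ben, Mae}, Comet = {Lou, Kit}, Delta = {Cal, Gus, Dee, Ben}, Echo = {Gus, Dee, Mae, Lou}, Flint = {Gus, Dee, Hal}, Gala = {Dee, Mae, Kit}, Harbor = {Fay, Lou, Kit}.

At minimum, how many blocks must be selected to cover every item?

4

Atlas and Delta and Flint and Harbor together: Atlas ∪ Delta ∪ Flint ∪ Harbor = {Cal, Gus, Dee, Fay, Ben, Jae, Mae, Hal, Lou, Kit} — every item is covered.
Only Flint contains Hal, so Flint is forced; the remaining 7 items need at least 3 more blocks (each remaining block adds at most 3) — so at least 4 blocks are needed, and 4 is optimal.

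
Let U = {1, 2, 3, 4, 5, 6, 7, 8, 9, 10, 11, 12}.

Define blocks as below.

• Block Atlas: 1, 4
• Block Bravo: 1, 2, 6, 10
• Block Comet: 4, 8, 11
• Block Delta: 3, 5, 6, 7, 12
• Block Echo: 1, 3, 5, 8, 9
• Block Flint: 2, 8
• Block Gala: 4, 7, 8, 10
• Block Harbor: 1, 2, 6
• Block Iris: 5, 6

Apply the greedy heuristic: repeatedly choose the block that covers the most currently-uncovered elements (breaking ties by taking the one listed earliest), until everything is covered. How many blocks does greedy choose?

4

Greedy: pick Delta (covers 5 new) → pick Bravo (covers 3 new) → pick Comet (covers 3 new) → pick Echo (covers 1 new). Total picks: 4.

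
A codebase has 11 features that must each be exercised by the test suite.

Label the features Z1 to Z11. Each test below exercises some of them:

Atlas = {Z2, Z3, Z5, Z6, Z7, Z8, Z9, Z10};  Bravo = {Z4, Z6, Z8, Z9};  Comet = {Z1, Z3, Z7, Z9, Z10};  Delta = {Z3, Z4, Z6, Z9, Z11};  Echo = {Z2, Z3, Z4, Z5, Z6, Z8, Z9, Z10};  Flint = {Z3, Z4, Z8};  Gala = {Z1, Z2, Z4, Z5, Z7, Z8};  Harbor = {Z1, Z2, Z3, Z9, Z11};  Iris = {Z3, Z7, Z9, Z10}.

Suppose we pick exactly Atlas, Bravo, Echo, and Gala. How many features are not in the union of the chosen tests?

1

Union of Atlas, Bravo, Echo, Gala = {Z1, Z2, Z3, Z4, Z5, Z6, Z7, Z8, Z9, Z10}.
Not covered: Z11 — 1 feature.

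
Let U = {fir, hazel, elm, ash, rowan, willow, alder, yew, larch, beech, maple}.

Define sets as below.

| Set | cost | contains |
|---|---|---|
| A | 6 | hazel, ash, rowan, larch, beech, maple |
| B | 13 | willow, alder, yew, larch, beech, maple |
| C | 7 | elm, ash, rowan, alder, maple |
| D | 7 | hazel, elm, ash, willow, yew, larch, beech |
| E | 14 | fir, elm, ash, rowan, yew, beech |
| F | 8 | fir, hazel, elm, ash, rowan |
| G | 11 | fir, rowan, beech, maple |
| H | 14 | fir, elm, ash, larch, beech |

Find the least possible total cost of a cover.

21

B, F together cover every point (B ∪ F = {fir, hazel, elm, ash, rowan, willow, alder, yew, larch, beech, maple}); total cost 13 + 8 = 21.
The greedy pick A, D, C, F costs 28; no covering selection beats 21.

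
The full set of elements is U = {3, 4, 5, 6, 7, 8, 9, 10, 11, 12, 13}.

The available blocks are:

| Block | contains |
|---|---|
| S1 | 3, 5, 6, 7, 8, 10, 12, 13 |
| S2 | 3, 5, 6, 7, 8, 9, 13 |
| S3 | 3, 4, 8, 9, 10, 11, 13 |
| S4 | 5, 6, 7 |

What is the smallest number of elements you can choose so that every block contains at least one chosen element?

2

Take H = {6, 9}. Each listed block contains at least one of these, so H is a hitting set of size 2.
The blocks S3, S4 are pairwise disjoint, so any hitting set needs a separate element for each — at least 2. Hence 2 is optimal.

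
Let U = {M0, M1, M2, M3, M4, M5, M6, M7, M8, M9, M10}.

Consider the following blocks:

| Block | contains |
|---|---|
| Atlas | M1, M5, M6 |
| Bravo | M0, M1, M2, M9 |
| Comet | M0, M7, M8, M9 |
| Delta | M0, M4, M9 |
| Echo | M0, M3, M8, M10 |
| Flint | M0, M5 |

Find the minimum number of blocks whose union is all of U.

Atlas and Bravo and Comet and Delta and Echo together: Atlas ∪ Bravo ∪ Comet ∪ Delta ∪ Echo = {M0, M1, M2, M3, M4, M5, M6, M7, M8, M9, M10} — every point is covered.
No 4 of the 6 blocks cover everything (all 15 combinations miss at least one point), so 5 is optimal.

5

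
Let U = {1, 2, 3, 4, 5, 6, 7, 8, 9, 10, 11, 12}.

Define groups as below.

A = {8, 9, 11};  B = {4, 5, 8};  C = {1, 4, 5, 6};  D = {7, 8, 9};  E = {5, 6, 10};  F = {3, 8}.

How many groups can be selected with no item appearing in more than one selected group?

2

C, D are pairwise disjoint (C={1,4,5,6}; D={7,8,9}).
Every remaining group overlaps one of these, and no 3 of the listed groups are pairwise disjoint, so 2 is the maximum.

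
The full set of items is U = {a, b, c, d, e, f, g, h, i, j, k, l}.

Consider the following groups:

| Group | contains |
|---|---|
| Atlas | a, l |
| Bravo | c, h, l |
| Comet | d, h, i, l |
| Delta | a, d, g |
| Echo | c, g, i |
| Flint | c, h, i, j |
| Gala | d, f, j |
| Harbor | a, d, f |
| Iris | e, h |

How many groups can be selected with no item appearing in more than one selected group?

4

Atlas, Echo, Gala, Iris are pairwise disjoint (Atlas={a,l}; Echo={c,g,i}; Gala={d,f,j}; Iris={e,h}).
Every remaining group overlaps one of these, and no 5 of the listed groups are pairwise disjoint, so 4 is the maximum.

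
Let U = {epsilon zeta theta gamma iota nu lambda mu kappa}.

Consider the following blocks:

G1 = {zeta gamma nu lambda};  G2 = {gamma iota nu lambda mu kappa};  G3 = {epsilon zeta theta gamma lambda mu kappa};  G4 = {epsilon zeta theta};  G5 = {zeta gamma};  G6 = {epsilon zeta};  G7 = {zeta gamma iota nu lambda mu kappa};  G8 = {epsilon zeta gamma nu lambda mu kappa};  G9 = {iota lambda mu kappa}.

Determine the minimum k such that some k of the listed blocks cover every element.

2

Take {G2, G4}. Their union is {epsilon, zeta, theta, gamma, iota, nu, lambda, mu, kappa}, which is all 9 elements.
No single block has all 9 elements (the largest, G3, has 7), so 2 is optimal.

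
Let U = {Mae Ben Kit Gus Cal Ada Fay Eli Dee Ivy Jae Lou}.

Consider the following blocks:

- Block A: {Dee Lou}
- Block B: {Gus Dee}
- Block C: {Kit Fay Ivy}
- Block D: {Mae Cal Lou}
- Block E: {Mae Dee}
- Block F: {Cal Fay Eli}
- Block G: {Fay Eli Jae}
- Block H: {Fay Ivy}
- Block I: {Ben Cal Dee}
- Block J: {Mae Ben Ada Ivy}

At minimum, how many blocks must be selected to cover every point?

5

B, C, D, G, and J cover everything between them: the union {Mae, Ben, Kit, Gus, Cal, Ada, Fay, Eli, Dee, Ivy, Jae, Lou} is all of U.
No 4 of the 10 blocks cover everything (all 210 combinations miss at least one point), so 5 is optimal.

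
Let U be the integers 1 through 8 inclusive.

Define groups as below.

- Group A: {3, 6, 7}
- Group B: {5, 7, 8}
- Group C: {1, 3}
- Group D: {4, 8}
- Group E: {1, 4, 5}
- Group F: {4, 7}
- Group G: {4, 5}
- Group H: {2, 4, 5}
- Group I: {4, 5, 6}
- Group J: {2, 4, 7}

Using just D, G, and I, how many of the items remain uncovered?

Union of D, G, I = {4, 5, 6, 8}.
Not covered: 1, 2, 3, 7 — 4 items.

4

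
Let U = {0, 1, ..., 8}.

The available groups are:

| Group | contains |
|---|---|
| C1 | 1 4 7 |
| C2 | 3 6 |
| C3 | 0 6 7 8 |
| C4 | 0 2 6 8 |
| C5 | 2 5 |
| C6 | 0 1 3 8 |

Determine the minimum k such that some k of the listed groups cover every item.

C1, C2, C3, and C5 cover everything between them: the union {0, 1, 2, 3, 4, 5, 6, 7, 8} is all of U.
No 3 of the 6 groups cover everything (all 20 combinations miss at least one item), so 4 is optimal.

4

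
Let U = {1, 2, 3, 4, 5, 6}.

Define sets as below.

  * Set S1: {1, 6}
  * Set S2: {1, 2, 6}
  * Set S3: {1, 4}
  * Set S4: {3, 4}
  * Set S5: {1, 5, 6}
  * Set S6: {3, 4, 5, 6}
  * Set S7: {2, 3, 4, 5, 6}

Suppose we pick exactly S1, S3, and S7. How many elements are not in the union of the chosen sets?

0

Union of S1, S3, S7 = {1, 2, 3, 4, 5, 6} — that's every element, so 0 are uncovered.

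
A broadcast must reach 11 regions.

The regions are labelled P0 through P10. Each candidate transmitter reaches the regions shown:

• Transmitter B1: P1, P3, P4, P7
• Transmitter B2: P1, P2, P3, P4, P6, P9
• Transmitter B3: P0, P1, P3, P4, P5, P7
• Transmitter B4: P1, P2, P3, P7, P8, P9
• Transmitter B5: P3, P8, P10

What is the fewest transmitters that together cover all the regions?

Take {B2, B3, B5}. Their union is {P0, P1, P2, P3, P4, P5, P6, P7, P8, P9, P10}, which is all 11 regions.
Only B3 contains P0, so B3 is forced; the remaining 5 regions need at least 2 more transmitters (each remaining transmitter adds at most 3) — so at least 3 transmitters are needed, and 3 is optimal.

3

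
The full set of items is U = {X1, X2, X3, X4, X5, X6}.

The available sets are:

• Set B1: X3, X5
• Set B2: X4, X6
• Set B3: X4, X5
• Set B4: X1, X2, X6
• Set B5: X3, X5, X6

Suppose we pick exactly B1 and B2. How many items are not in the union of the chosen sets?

2

Union of B1, B2 = {X3, X4, X5, X6}.
Not covered: X1, X2 — 2 items.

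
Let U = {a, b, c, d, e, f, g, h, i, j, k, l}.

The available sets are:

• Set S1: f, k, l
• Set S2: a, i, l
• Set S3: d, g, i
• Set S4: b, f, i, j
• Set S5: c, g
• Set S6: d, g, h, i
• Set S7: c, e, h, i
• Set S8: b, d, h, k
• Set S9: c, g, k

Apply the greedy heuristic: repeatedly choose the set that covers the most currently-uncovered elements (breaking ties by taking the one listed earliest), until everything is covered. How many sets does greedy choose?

Greedy: pick S4 (covers 4 new) → pick S6 (covers 3 new) → pick S1 (covers 2 new) → pick S7 (covers 2 new) → pick S2 (covers 1 new). Total picks: 5.

5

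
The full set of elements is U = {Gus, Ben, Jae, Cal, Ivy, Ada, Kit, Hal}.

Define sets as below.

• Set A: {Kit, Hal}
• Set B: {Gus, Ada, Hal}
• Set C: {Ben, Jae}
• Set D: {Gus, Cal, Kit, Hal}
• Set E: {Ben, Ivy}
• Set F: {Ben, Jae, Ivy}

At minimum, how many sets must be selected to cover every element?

3

Take {B, D, F}. Their union is {Gus, Ben, Jae, Cal, Ivy, Ada, Kit, Hal}, which is all 8 elements.
Only D contains Cal, so D is forced; the remaining 4 elements need at least 2 more sets (each remaining set adds at most 3) — so at least 3 sets are needed, and 3 is optimal.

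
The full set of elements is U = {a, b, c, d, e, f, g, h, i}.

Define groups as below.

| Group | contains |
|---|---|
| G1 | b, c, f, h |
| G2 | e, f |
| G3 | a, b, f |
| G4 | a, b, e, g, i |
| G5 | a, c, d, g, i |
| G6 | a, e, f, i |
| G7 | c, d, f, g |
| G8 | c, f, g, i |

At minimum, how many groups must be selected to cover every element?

G1, G4, and G7 cover everything between them: the union {a, b, c, d, e, f, g, h, i} is all of U.
Only G1 contains h, so G1 is forced; the remaining 5 elements need at least 2 more groups (each remaining group adds at most 4) — so at least 3 groups are needed, and 3 is optimal.

3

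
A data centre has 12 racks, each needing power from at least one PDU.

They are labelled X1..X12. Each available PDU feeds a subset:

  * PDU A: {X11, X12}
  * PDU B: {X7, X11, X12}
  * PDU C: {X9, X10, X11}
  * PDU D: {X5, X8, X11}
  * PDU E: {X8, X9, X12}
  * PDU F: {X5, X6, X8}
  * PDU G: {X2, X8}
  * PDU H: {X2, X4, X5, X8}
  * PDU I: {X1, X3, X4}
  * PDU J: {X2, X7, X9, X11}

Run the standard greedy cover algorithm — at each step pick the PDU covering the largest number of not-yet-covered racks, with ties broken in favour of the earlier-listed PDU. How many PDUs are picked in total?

Greedy: pick H (covers 4 new) → pick B (covers 3 new) → pick C (covers 2 new) → pick I (covers 2 new) → pick F (covers 1 new). Total picks: 5.

5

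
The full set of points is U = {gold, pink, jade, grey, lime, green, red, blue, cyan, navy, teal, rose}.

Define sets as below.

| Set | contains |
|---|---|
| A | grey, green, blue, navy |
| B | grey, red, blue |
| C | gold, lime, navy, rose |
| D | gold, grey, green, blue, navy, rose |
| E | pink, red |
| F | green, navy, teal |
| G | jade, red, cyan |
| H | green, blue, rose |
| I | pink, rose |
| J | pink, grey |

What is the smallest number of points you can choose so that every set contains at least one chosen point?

Take T = {grey, green, red, rose}. Each listed set contains at least one of these, so T is a hitting set of size 4.
No choice of 3 points meets every set, so 4 is the minimum.

4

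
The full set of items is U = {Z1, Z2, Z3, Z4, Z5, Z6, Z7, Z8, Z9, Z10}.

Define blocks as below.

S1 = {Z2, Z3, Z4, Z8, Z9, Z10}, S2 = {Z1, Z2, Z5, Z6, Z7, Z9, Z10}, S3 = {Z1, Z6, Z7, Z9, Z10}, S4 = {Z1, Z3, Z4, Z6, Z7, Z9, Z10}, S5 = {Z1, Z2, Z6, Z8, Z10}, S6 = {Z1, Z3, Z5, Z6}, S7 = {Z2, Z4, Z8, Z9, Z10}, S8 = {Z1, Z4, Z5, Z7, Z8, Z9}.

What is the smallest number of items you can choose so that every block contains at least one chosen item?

2

H = {Z6, Z8} meets every block (each contains at least one member of H), and |H| = 2.
The blocks S6, S7 are pairwise disjoint, so any hitting set needs a separate item for each — at least 2. Hence 2 is optimal.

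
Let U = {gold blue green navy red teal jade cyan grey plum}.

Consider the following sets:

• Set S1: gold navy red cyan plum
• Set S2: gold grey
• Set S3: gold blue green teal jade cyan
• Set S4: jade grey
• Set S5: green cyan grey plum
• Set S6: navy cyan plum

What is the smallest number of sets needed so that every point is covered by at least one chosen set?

3

S1 and S3 and S4 together: S1 ∪ S3 ∪ S4 = {gold, blue, green, navy, red, teal, jade, cyan, grey, plum} — every point is covered.
Only S3 contains blue, so S3 is forced; the remaining 4 points need at least 2 more sets (each remaining set adds at most 3) — so at least 3 sets are needed, and 3 is optimal.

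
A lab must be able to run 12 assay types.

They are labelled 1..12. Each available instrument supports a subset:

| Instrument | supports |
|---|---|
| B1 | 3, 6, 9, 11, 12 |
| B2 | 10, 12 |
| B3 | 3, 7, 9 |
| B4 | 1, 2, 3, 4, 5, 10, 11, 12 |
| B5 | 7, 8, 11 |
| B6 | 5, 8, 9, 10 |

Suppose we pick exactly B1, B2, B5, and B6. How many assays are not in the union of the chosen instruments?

Union of B1, B2, B5, B6 = {3, 5, 6, 7, 8, 9, 10, 11, 12}.
Not covered: 1, 2, 4 — 3 assays.

3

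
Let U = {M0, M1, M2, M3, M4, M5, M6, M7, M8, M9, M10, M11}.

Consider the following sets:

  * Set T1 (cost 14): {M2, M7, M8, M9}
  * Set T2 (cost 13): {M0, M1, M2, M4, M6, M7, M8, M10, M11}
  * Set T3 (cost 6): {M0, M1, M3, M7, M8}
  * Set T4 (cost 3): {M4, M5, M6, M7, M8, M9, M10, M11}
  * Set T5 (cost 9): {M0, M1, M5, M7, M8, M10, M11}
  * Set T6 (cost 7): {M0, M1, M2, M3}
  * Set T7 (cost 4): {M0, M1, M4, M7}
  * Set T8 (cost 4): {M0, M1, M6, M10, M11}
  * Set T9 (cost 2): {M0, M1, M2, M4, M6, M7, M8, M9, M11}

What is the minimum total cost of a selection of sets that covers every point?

10

T4, T6 together cover every point (T4 ∪ T6 = {M0, M1, M2, M3, M4, M5, M6, M7, M8, M9, M10, M11}); total cost 3 + 7 = 10.
The greedy pick T9, T4, T3 costs 11; no covering selection beats 10.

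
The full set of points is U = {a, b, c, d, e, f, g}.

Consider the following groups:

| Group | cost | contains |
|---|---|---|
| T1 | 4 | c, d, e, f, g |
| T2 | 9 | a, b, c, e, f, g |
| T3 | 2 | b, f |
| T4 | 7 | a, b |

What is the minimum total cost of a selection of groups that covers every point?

11

T1, T4 together cover every point (T1 ∪ T4 = {a, b, c, d, e, f, g}); total cost 4 + 7 = 11.
The greedy pick T1, T3, T4 costs 13; no covering selection beats 11.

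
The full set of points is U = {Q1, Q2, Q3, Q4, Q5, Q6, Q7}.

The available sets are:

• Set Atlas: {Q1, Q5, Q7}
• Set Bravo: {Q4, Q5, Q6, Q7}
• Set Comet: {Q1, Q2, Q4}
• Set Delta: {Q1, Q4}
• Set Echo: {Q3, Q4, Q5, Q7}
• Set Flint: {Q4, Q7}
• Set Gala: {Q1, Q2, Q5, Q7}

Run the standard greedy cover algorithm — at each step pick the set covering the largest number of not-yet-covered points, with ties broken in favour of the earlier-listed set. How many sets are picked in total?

Greedy: pick Bravo (covers 4 new) → pick Comet (covers 2 new) → pick Echo (covers 1 new). Total picks: 3.

3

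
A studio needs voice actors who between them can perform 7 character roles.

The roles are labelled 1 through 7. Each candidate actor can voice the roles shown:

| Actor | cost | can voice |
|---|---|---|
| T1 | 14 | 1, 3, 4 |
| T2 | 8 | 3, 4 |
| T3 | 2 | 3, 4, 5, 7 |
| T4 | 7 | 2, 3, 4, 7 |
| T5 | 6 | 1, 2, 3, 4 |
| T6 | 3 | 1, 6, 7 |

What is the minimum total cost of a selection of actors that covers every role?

T3, T5, T6 together cover every role (T3 ∪ T5 ∪ T6 = {1, 2, 3, 4, 5, 6, 7}); total cost 2 + 6 + 3 = 11.
No covering selection has total cost below 11.

11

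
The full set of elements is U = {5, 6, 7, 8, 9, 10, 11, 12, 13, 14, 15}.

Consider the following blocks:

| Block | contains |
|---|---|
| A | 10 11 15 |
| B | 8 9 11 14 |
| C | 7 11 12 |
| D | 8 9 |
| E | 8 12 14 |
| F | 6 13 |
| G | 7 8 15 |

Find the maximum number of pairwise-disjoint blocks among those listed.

A, E, F are pairwise disjoint (A={10,11,15}; E={8,12,14}; F={6,13}).
Every remaining block overlaps one of these, and no 4 of the listed blocks are pairwise disjoint, so 3 is the maximum.

3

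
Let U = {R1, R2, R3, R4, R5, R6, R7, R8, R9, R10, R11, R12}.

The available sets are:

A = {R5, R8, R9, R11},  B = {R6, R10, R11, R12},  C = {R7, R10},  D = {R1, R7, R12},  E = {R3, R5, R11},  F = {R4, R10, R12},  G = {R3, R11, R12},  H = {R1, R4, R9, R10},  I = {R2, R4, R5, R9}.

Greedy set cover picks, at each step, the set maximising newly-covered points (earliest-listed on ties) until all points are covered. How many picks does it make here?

5

Greedy: pick A (covers 4 new) → pick B (covers 3 new) → pick D (covers 2 new) → pick I (covers 2 new) → pick E (covers 1 new). Total picks: 5.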